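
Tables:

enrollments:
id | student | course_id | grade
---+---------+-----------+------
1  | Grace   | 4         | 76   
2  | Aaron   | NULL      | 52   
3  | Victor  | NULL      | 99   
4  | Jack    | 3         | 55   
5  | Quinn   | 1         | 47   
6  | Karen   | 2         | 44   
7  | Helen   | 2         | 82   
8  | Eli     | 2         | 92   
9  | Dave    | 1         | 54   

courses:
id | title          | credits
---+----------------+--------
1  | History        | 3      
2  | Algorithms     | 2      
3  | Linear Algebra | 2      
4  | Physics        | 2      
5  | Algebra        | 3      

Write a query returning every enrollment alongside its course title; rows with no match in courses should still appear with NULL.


LEFT JOIN keeps every row from enrollments (the left table); where course_id has no match in courses, the course columns become NULL. Walk through each enrollment:
  - enrollment 1 (Grace): course_id=4 -> matches Physics
  - enrollment 2 (Aaron): course_id=NULL, no match -> kept with NULL
  - enrollment 3 (Victor): course_id=NULL, no match -> kept with NULL
  - enrollment 4 (Jack): course_id=3 -> matches Linear Algebra
  - enrollment 5 (Quinn): course_id=1 -> matches History
  - enrollment 6 (Karen): course_id=2 -> matches Algorithms
  - enrollment 7 (Helen): course_id=2 -> matches Algorithms
  - enrollment 8 (Eli): course_id=2 -> matches Algorithms
  - enrollment 9 (Dave): course_id=1 -> matches History
All 9 rows appear; 2 have NULL course.

SQL:
SELECT a.student, b.title AS course
FROM enrollments a
LEFT JOIN courses b ON a.course_id = b.id

Result:
student | course        
--------+---------------
Grace   | Physics       
Aaron   | NULL          
Victor  | NULL          
Jack    | Linear Algebra
Quinn   | History       
Karen   | Algorithms    
Helen   | Algorithms    
Eli     | Algorithms    
Dave    | History       


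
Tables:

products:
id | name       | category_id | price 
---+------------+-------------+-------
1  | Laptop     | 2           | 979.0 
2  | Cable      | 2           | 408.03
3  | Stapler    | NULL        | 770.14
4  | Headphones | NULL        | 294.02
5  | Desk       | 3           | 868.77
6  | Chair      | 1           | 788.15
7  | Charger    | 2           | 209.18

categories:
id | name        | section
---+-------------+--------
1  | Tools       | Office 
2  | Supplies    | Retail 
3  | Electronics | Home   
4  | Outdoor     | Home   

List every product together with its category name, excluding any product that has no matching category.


INNER JOIN keeps only products rows whose category_id matches an id in categories. Walk through each product:
  - product 1 (Laptop): category_id=2 -> matches Supplies
  - product 2 (Cable): category_id=2 -> matches Supplies
  - product 3 (Stapler): category_id=NULL, no match -> dropped
  - product 4 (Headphones): category_id=NULL, no match -> dropped
  - product 5 (Desk): category_id=3 -> matches Electronics
  - product 6 (Chair): category_id=1 -> matches Tools
  - product 7 (Charger): category_id=2 -> matches Supplies
So 2 of 7 rows are dropped.

SQL:
SELECT a.name, b.name AS category
FROM products a
INNER JOIN categories b ON a.category_id = b.id

Result:
name    | category   
--------+------------
Laptop  | Supplies   
Cable   | Supplies   
Desk    | Electronics
Chair   | Tools      
Charger | Supplies   


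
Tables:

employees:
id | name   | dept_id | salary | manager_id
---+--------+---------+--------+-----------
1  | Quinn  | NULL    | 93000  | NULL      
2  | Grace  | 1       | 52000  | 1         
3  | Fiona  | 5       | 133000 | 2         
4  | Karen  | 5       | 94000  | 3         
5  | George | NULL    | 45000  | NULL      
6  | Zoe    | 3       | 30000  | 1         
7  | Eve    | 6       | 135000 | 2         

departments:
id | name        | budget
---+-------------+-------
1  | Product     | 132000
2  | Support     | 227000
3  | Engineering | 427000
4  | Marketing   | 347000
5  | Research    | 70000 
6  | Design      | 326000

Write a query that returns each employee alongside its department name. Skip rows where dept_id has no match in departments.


INNER JOIN keeps only employees rows whose dept_id matches an id in departments. Walk through each employee:
  - employee 1 (Quinn): dept_id=NULL, no match -> dropped
  - employee 2 (Grace): dept_id=1 -> matches Product
  - employee 3 (Fiona): dept_id=5 -> matches Research
  - employee 4 (Karen): dept_id=5 -> matches Research
  - employee 5 (George): dept_id=NULL, no match -> dropped
  - employee 6 (Zoe): dept_id=3 -> matches Engineering
  - employee 7 (Eve): dept_id=6 -> matches Design
So 2 of 7 rows are dropped.

SQL:
SELECT a.name, b.name AS department
FROM employees a
INNER JOIN departments b ON a.dept_id = b.id

Result:
name  | department 
------+------------
Grace | Product    
Fiona | Research   
Karen | Research   
Zoe   | Engineering
Eve   | Design     


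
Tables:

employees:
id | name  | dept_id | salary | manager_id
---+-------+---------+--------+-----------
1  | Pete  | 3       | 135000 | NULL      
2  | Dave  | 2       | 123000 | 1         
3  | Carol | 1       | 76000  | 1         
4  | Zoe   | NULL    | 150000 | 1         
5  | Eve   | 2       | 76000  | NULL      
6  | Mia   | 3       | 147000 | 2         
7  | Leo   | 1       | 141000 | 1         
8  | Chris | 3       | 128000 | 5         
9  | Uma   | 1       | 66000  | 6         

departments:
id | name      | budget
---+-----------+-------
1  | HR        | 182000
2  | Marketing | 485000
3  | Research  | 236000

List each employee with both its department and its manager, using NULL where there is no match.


Two LEFT JOINs from the same base table employees: one to departments via dept_id, one to employees itself via manager_id. Both are LEFT so every employee is preserved.
Match against departments:
  - employee 1 (Pete): dept_id=3 -> matches Research
  - employee 2 (Dave): dept_id=2 -> matches Marketing
  - employee 3 (Carol): dept_id=1 -> matches HR
  - employee 4 (Zoe): dept_id=NULL, no match -> kept with NULL
  - employee 5 (Eve): dept_id=2 -> matches Marketing
  - employee 6 (Mia): dept_id=3 -> matches Research
  - employee 7 (Leo): dept_id=1 -> matches HR
  - employee 8 (Chris): dept_id=3 -> matches Research
  - employee 9 (Uma): dept_id=1 -> matches HR
Match against employees (self):
  - employee 1 (Pete): manager_id=NULL -> NULL
  - employee 2 (Dave): manager_id=1 -> Pete
  - employee 3 (Carol): manager_id=1 -> Pete
  - employee 4 (Zoe): manager_id=1 -> Pete
  - employee 5 (Eve): manager_id=NULL -> NULL
  - employee 6 (Mia): manager_id=2 -> Dave
  - employee 7 (Leo): manager_id=1 -> Pete
  - employee 8 (Chris): manager_id=5 -> Eve
  - employee 9 (Uma): manager_id=6 -> Mia

SQL:
SELECT a.name, b.name AS department, c.name AS manager
FROM employees a
LEFT JOIN departments b ON a.dept_id = b.id
LEFT JOIN employees c ON a.manager_id = c.id

Result:
name  | department | manager
------+------------+--------
Pete  | Research   | NULL   
Dave  | Marketing  | Pete   
Carol | HR         | Pete   
Zoe   | NULL       | Pete   
Eve   | Marketing  | NULL   
Mia   | Research   | Dave   
Leo   | HR         | Pete   
Chris | Research   | Eve    
Uma   | HR         | Mia    


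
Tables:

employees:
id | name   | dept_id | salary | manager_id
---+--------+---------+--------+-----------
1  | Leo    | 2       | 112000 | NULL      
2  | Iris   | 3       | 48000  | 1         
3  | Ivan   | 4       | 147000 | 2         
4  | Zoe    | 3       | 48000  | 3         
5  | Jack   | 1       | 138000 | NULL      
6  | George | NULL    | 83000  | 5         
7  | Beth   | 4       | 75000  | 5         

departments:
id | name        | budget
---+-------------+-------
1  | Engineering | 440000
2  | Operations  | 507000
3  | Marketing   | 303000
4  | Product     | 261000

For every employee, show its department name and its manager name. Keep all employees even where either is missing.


Two LEFT JOINs from the same base table employees: one to departments via dept_id, one to employees itself via manager_id. Both are LEFT so every employee is preserved.
Match against departments:
  - employee 1 (Leo): dept_id=2 -> matches Operations
  - employee 2 (Iris): dept_id=3 -> matches Marketing
  - employee 3 (Ivan): dept_id=4 -> matches Product
  - employee 4 (Zoe): dept_id=3 -> matches Marketing
  - employee 5 (Jack): dept_id=1 -> matches Engineering
  - employee 6 (George): dept_id=NULL, no match -> kept with NULL
  - employee 7 (Beth): dept_id=4 -> matches Product
Match against employees (self):
  - employee 1 (Leo): manager_id=NULL -> NULL
  - employee 2 (Iris): manager_id=1 -> Leo
  - employee 3 (Ivan): manager_id=2 -> Iris
  - employee 4 (Zoe): manager_id=3 -> Ivan
  - employee 5 (Jack): manager_id=NULL -> NULL
  - employee 6 (George): manager_id=5 -> Jack
  - employee 7 (Beth): manager_id=5 -> Jack

SQL:
SELECT a.name, b.name AS department, c.name AS manager
FROM employees a
LEFT JOIN departments b ON a.dept_id = b.id
LEFT JOIN employees c ON a.manager_id = c.id

Result:
name   | department  | manager
-------+-------------+--------
Leo    | Operations  | NULL   
Iris   | Marketing   | Leo    
Ivan   | Product     | Iris   
Zoe    | Marketing   | Ivan   
Jack   | Engineering | NULL   
George | NULL        | Jack   
Beth   | Product     | Jack   


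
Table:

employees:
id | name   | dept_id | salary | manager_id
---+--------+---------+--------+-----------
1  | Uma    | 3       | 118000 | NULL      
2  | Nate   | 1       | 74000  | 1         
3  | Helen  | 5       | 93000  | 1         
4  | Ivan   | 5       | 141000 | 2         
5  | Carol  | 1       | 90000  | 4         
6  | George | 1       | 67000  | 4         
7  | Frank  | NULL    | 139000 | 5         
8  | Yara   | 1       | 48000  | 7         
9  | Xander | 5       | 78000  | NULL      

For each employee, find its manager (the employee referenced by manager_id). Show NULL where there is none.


This is a self-join: employees is joined to a second copy of itself, matching each row's manager_id to another row's id. Use LEFT JOIN so rows with manager_id=NULL are kept.
  - employee 1 (Uma): manager_id=NULL -> NULL
  - employee 2 (Nate): manager_id=1 -> Uma
  - employee 3 (Helen): manager_id=1 -> Uma
  - employee 4 (Ivan): manager_id=2 -> Nate
  - employee 5 (Carol): manager_id=4 -> Ivan
  - employee 6 (George): manager_id=4 -> Ivan
  - employee 7 (Frank): manager_id=5 -> Carol
  - employee 8 (Yara): manager_id=7 -> Frank
  - employee 9 (Xander): manager_id=NULL -> NULL

SQL:
SELECT a.name AS item, b.name AS manager
FROM employees a
LEFT JOIN employees b ON a.manager_id = b.id

Result:
item   | manager
-------+--------
Uma    | NULL   
Nate   | Uma    
Helen  | Uma    
Ivan   | Nate   
Carol  | Ivan   
George | Ivan   
Frank  | Carol  
Yara   | Frank  
Xander | NULL   


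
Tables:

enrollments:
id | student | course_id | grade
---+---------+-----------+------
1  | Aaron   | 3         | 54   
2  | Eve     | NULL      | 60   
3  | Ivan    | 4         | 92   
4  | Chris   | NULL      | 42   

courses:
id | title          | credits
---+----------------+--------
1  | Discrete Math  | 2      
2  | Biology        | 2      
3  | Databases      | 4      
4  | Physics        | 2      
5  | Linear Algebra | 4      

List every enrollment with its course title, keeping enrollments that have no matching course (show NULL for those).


LEFT JOIN keeps every row from enrollments (the left table); where course_id has no match in courses, the course columns become NULL. Walk through each enrollment:
  - enrollment 1 (Aaron): course_id=3 -> matches Databases
  - enrollment 2 (Eve): course_id=NULL, no match -> kept with NULL
  - enrollment 3 (Ivan): course_id=4 -> matches Physics
  - enrollment 4 (Chris): course_id=NULL, no match -> kept with NULL
All 4 rows appear; 2 have NULL course.

SQL:
SELECT a.student, b.title AS course
FROM enrollments a
LEFT JOIN courses b ON a.course_id = b.id

Result:
student | course   
--------+----------
Aaron   | Databases
Eve     | NULL     
Ivan    | Physics  
Chris   | NULL     


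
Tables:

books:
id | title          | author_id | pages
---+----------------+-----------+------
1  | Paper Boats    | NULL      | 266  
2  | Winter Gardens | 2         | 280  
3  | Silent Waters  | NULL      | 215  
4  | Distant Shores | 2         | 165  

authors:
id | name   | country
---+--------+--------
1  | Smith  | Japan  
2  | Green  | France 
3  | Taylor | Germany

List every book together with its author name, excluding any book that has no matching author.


INNER JOIN keeps only books rows whose author_id matches an id in authors. Walk through each book:
  - book 1 (Paper Boats): author_id=NULL, no match -> dropped
  - book 2 (Winter Gardens): author_id=2 -> matches Green
  - book 3 (Silent Waters): author_id=NULL, no match -> dropped
  - book 4 (Distant Shores): author_id=2 -> matches Green
So 2 of 4 rows are dropped.

SQL:
SELECT a.title, b.name AS author
FROM books a
INNER JOIN authors b ON a.author_id = b.id

Result:
title          | author
---------------+-------
Winter Gardens | Green 
Distant Shores | Green 


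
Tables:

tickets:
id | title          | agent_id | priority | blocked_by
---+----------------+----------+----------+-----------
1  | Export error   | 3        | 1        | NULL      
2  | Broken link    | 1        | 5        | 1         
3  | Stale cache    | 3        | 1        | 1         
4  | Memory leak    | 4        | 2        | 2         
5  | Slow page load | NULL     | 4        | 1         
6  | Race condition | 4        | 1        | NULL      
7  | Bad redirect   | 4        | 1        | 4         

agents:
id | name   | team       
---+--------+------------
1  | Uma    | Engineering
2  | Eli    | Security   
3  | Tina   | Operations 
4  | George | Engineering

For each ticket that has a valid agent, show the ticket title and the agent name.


INNER JOIN keeps only tickets rows whose agent_id matches an id in agents. Walk through each ticket:
  - ticket 1 (Export error): agent_id=3 -> matches Tina
  - ticket 2 (Broken link): agent_id=1 -> matches Uma
  - ticket 3 (Stale cache): agent_id=3 -> matches Tina
  - ticket 4 (Memory leak): agent_id=4 -> matches George
  - ticket 5 (Slow page load): agent_id=NULL, no match -> dropped
  - ticket 6 (Race condition): agent_id=4 -> matches George
  - ticket 7 (Bad redirect): agent_id=4 -> matches George
So 1 of 7 rows is dropped.

SQL:
SELECT a.title, b.name AS agent
FROM tickets a
INNER JOIN agents b ON a.agent_id = b.id

Result:
title          | agent 
---------------+-------
Export error   | Tina  
Broken link    | Uma   
Stale cache    | Tina  
Memory leak    | George
Race condition | George
Bad redirect   | George


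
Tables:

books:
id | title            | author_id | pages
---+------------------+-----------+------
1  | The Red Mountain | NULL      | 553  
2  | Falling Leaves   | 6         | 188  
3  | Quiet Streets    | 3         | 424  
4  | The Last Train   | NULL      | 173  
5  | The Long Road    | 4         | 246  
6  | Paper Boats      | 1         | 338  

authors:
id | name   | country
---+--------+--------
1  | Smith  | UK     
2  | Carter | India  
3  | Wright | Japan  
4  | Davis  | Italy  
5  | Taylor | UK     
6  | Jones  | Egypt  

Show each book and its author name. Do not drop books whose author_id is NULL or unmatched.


LEFT JOIN keeps every row from books (the left table); where author_id has no match in authors, the author columns become NULL. Walk through each book:
  - book 1 (The Red Mountain): author_id=NULL, no match -> kept with NULL
  - book 2 (Falling Leaves): author_id=6 -> matches Jones
  - book 3 (Quiet Streets): author_id=3 -> matches Wright
  - book 4 (The Last Train): author_id=NULL, no match -> kept with NULL
  - book 5 (The Long Road): author_id=4 -> matches Davis
  - book 6 (Paper Boats): author_id=1 -> matches Smith
All 6 rows appear; 2 have NULL author.

SQL:
SELECT a.title, b.name AS author
FROM books a
LEFT JOIN authors b ON a.author_id = b.id

Result:
title            | author
-----------------+-------
The Red Mountain | NULL  
Falling Leaves   | Jones 
Quiet Streets    | Wright
The Last Train   | NULL  
The Long Road    | Davis 
Paper Boats      | Smith 


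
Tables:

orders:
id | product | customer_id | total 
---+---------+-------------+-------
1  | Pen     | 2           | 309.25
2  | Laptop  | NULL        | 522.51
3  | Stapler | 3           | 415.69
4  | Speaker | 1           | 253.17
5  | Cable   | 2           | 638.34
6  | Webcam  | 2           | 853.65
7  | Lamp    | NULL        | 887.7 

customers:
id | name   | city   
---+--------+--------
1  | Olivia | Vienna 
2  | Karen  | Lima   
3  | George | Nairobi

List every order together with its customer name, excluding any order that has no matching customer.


INNER JOIN keeps only orders rows whose customer_id matches an id in customers. Walk through each order:
  - order 1 (Pen): customer_id=2 -> matches Karen
  - order 2 (Laptop): customer_id=NULL, no match -> dropped
  - order 3 (Stapler): customer_id=3 -> matches George
  - order 4 (Speaker): customer_id=1 -> matches Olivia
  - order 5 (Cable): customer_id=2 -> matches Karen
  - order 6 (Webcam): customer_id=2 -> matches Karen
  - order 7 (Lamp): customer_id=NULL, no match -> dropped
So 2 of 7 rows are dropped.

SQL:
SELECT a.product, b.name AS customer
FROM orders a
INNER JOIN customers b ON a.customer_id = b.id

Result:
product | customer
--------+---------
Pen     | Karen   
Stapler | George  
Speaker | Olivia  
Cable   | Karen   
Webcam  | Karen   


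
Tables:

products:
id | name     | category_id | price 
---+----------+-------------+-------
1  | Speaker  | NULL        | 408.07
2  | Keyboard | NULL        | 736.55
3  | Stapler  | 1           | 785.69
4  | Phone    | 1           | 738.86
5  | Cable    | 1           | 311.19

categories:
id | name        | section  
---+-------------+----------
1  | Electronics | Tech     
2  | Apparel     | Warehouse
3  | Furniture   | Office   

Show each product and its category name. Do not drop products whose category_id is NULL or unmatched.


LEFT JOIN keeps every row from products (the left table); where category_id has no match in categories, the category columns become NULL. Walk through each product:
  - product 1 (Speaker): category_id=NULL, no match -> kept with NULL
  - product 2 (Keyboard): category_id=NULL, no match -> kept with NULL
  - product 3 (Stapler): category_id=1 -> matches Electronics
  - product 4 (Phone): category_id=1 -> matches Electronics
  - product 5 (Cable): category_id=1 -> matches Electronics
All 5 rows appear; 2 have NULL category.

SQL:
SELECT a.name, b.name AS category
FROM products a
LEFT JOIN categories b ON a.category_id = b.id

Result:
name     | category   
---------+------------
Speaker  | NULL       
Keyboard | NULL       
Stapler  | Electronics
Phone    | Electronics
Cable    | Electronics


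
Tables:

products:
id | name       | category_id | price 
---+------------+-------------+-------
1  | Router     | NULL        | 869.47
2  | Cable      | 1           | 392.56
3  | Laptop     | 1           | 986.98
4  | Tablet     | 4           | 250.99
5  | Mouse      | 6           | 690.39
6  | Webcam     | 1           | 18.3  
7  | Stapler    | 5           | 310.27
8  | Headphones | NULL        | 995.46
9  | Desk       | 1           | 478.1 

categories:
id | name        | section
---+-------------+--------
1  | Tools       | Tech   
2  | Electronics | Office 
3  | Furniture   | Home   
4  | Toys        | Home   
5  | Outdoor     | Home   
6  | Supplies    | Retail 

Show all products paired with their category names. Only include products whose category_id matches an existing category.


INNER JOIN keeps only products rows whose category_id matches an id in categories. Walk through each product:
  - product 1 (Router): category_id=NULL, no match -> dropped
  - product 2 (Cable): category_id=1 -> matches Tools
  - product 3 (Laptop): category_id=1 -> matches Tools
  - product 4 (Tablet): category_id=4 -> matches Toys
  - product 5 (Mouse): category_id=6 -> matches Supplies
  - product 6 (Webcam): category_id=1 -> matches Tools
  - product 7 (Stapler): category_id=5 -> matches Outdoor
  - product 8 (Headphones): category_id=NULL, no match -> dropped
  - product 9 (Desk): category_id=1 -> matches Tools
So 2 of 9 rows are dropped.

SQL:
SELECT a.name, b.name AS category
FROM products a
INNER JOIN categories b ON a.category_id = b.id

Result:
name    | category
--------+---------
Cable   | Tools   
Laptop  | Tools   
Tablet  | Toys    
Mouse   | Supplies
Webcam  | Tools   
Stapler | Outdoor 
Desk    | Tools   


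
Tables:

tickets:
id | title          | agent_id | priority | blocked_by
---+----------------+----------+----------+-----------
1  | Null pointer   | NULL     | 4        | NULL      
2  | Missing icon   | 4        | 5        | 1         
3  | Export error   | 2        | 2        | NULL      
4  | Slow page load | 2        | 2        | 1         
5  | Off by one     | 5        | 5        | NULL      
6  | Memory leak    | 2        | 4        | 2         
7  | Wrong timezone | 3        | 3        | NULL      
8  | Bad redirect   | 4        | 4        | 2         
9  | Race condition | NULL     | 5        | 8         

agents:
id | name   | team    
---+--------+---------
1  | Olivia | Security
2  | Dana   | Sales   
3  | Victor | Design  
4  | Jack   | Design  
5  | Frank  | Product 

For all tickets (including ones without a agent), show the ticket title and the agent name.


LEFT JOIN keeps every row from tickets (the left table); where agent_id has no match in agents, the agent columns become NULL. Walk through each ticket:
  - ticket 1 (Null pointer): agent_id=NULL, no match -> kept with NULL
  - ticket 2 (Missing icon): agent_id=4 -> matches Jack
  - ticket 3 (Export error): agent_id=2 -> matches Dana
  - ticket 4 (Slow page load): agent_id=2 -> matches Dana
  - ticket 5 (Off by one): agent_id=5 -> matches Frank
  - ticket 6 (Memory leak): agent_id=2 -> matches Dana
  - ticket 7 (Wrong timezone): agent_id=3 -> matches Victor
  - ticket 8 (Bad redirect): agent_id=4 -> matches Jack
  - ticket 9 (Race condition): agent_id=NULL, no match -> kept with NULL
All 9 rows appear; 2 have NULL agent.

SQL:
SELECT a.title, b.name AS agent
FROM tickets a
LEFT JOIN agents b ON a.agent_id = b.id

Result:
title          | agent 
---------------+-------
Null pointer   | NULL  
Missing icon   | Jack  
Export error   | Dana  
Slow page load | Dana  
Off by one     | Frank 
Memory leak    | Dana  
Wrong timezone | Victor
Bad redirect   | Jack  
Race condition | NULL  


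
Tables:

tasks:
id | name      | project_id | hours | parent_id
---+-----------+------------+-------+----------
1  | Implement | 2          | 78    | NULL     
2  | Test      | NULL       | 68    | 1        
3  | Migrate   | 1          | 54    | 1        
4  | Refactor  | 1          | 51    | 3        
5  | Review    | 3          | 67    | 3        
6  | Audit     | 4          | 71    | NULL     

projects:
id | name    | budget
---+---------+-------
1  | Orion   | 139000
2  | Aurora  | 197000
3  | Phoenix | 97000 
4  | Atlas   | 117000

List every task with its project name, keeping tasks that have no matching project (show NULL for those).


LEFT JOIN keeps every row from tasks (the left table); where project_id has no match in projects, the project columns become NULL. Walk through each task:
  - task 1 (Implement): project_id=2 -> matches Aurora
  - task 2 (Test): project_id=NULL, no match -> kept with NULL
  - task 3 (Migrate): project_id=1 -> matches Orion
  - task 4 (Refactor): project_id=1 -> matches Orion
  - task 5 (Review): project_id=3 -> matches Phoenix
  - task 6 (Audit): project_id=4 -> matches Atlas
All 6 rows appear; 1 has NULL project.

SQL:
SELECT a.name, b.name AS project
FROM tasks a
LEFT JOIN projects b ON a.project_id = b.id

Result:
name      | project
----------+--------
Implement | Aurora 
Test      | NULL   
Migrate   | Orion  
Refactor  | Orion  
Review    | Phoenix
Audit     | Atlas  


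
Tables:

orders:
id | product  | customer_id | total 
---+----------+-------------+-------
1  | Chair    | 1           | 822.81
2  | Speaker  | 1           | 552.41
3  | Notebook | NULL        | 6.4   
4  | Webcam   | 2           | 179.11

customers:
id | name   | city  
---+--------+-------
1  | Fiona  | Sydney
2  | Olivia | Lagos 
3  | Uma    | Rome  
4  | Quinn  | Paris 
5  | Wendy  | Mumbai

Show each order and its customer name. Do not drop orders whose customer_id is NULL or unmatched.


LEFT JOIN keeps every row from orders (the left table); where customer_id has no match in customers, the customer columns become NULL. Walk through each order:
  - order 1 (Chair): customer_id=1 -> matches Fiona
  - order 2 (Speaker): customer_id=1 -> matches Fiona
  - order 3 (Notebook): customer_id=NULL, no match -> kept with NULL
  - order 4 (Webcam): customer_id=2 -> matches Olivia
All 4 rows appear; 1 has NULL customer.

SQL:
SELECT a.product, b.name AS customer
FROM orders a
LEFT JOIN customers b ON a.customer_id = b.id

Result:
product  | customer
---------+---------
Chair    | Fiona   
Speaker  | Fiona   
Notebook | NULL    
Webcam   | Olivia  


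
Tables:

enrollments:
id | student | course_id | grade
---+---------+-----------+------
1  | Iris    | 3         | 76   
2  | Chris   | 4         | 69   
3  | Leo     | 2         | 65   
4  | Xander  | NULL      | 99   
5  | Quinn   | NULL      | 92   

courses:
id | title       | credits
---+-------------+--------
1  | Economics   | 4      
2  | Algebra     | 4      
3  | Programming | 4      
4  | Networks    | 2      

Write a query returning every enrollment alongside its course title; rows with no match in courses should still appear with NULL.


LEFT JOIN keeps every row from enrollments (the left table); where course_id has no match in courses, the course columns become NULL. Walk through each enrollment:
  - enrollment 1 (Iris): course_id=3 -> matches Programming
  - enrollment 2 (Chris): course_id=4 -> matches Networks
  - enrollment 3 (Leo): course_id=2 -> matches Algebra
  - enrollment 4 (Xander): course_id=NULL, no match -> kept with NULL
  - enrollment 5 (Quinn): course_id=NULL, no match -> kept with NULL
All 5 rows appear; 2 have NULL course.

SQL:
SELECT a.student, b.title AS course
FROM enrollments a
LEFT JOIN courses b ON a.course_id = b.id

Result:
student | course     
--------+------------
Iris    | Programming
Chris   | Networks   
Leo     | Algebra    
Xander  | NULL       
Quinn   | NULL       


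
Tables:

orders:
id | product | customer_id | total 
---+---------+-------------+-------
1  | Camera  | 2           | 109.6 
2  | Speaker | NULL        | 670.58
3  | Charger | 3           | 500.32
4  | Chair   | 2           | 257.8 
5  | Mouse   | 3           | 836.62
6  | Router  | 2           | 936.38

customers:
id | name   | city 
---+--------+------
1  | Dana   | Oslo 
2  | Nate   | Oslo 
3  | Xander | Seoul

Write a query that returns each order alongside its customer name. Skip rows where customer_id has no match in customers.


INNER JOIN keeps only orders rows whose customer_id matches an id in customers. Walk through each order:
  - order 1 (Camera): customer_id=2 -> matches Nate
  - order 2 (Speaker): customer_id=NULL, no match -> dropped
  - order 3 (Charger): customer_id=3 -> matches Xander
  - order 4 (Chair): customer_id=2 -> matches Nate
  - order 5 (Mouse): customer_id=3 -> matches Xander
  - order 6 (Router): customer_id=2 -> matches Nate
So 1 of 6 rows is dropped.

SQL:
SELECT a.product, b.name AS customer
FROM orders a
INNER JOIN customers b ON a.customer_id = b.id

Result:
product | customer
--------+---------
Camera  | Nate    
Charger | Xander  
Chair   | Nate    
Mouse   | Xander  
Router  | Nate    


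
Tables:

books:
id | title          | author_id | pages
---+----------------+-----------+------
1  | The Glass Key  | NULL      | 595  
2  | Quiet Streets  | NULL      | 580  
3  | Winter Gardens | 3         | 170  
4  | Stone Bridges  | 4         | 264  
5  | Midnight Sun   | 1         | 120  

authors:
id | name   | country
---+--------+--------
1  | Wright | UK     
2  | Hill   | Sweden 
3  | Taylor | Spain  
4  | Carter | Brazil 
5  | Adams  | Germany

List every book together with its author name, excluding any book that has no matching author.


INNER JOIN keeps only books rows whose author_id matches an id in authors. Walk through each book:
  - book 1 (The Glass Key): author_id=NULL, no match -> dropped
  - book 2 (Quiet Streets): author_id=NULL, no match -> dropped
  - book 3 (Winter Gardens): author_id=3 -> matches Taylor
  - book 4 (Stone Bridges): author_id=4 -> matches Carter
  - book 5 (Midnight Sun): author_id=1 -> matches Wright
So 2 of 5 rows are dropped.

SQL:
SELECT a.title, b.name AS author
FROM books a
INNER JOIN authors b ON a.author_id = b.id

Result:
title          | author
---------------+-------
Winter Gardens | Taylor
Stone Bridges  | Carter
Midnight Sun   | Wright


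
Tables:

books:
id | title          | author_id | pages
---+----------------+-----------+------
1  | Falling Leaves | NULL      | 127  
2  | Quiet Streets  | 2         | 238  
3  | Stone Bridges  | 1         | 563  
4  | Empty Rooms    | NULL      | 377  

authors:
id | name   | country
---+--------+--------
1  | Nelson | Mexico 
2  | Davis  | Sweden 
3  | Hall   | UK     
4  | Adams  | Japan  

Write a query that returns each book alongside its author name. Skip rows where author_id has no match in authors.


INNER JOIN keeps only books rows whose author_id matches an id in authors. Walk through each book:
  - book 1 (Falling Leaves): author_id=NULL, no match -> dropped
  - book 2 (Quiet Streets): author_id=2 -> matches Davis
  - book 3 (Stone Bridges): author_id=1 -> matches Nelson
  - book 4 (Empty Rooms): author_id=NULL, no match -> dropped
So 2 of 4 rows are dropped.

SQL:
SELECT a.title, b.name AS author
FROM books a
INNER JOIN authors b ON a.author_id = b.id

Result:
title         | author
--------------+-------
Quiet Streets | Davis 
Stone Bridges | Nelson


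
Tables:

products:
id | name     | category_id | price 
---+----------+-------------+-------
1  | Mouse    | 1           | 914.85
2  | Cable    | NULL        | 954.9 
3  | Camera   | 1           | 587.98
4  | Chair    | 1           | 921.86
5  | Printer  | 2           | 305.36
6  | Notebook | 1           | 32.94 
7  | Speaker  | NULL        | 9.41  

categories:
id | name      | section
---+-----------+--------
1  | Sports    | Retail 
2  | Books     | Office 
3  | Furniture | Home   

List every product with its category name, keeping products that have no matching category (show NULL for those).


LEFT JOIN keeps every row from products (the left table); where category_id has no match in categories, the category columns become NULL. Walk through each product:
  - product 1 (Mouse): category_id=1 -> matches Sports
  - product 2 (Cable): category_id=NULL, no match -> kept with NULL
  - product 3 (Camera): category_id=1 -> matches Sports
  - product 4 (Chair): category_id=1 -> matches Sports
  - product 5 (Printer): category_id=2 -> matches Books
  - product 6 (Notebook): category_id=1 -> matches Sports
  - product 7 (Speaker): category_id=NULL, no match -> kept with NULL
All 7 rows appear; 2 have NULL category.

SQL:
SELECT a.name, b.name AS category
FROM products a
LEFT JOIN categories b ON a.category_id = b.id

Result:
name     | category
---------+---------
Mouse    | Sports  
Cable    | NULL    
Camera   | Sports  
Chair    | Sports  
Printer  | Books   
Notebook | Sports  
Speaker  | NULL    


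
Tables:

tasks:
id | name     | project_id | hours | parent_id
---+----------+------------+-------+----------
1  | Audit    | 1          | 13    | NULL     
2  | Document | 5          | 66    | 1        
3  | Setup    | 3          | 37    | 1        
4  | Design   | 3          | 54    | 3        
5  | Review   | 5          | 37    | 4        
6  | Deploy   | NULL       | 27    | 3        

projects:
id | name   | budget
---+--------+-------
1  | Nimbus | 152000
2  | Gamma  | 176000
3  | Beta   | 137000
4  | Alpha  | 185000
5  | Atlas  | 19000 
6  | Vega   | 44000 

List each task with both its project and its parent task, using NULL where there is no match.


Two LEFT JOINs from the same base table tasks: one to projects via project_id, one to tasks itself via parent_id. Both are LEFT so every task is preserved.
Match against projects:
  - task 1 (Audit): project_id=1 -> matches Nimbus
  - task 2 (Document): project_id=5 -> matches Atlas
  - task 3 (Setup): project_id=3 -> matches Beta
  - task 4 (Design): project_id=3 -> matches Beta
  - task 5 (Review): project_id=5 -> matches Atlas
  - task 6 (Deploy): project_id=NULL, no match -> kept with NULL
Match against tasks (self):
  - task 1 (Audit): parent_id=NULL -> NULL
  - task 2 (Document): parent_id=1 -> Audit
  - task 3 (Setup): parent_id=1 -> Audit
  - task 4 (Design): parent_id=3 -> Setup
  - task 5 (Review): parent_id=4 -> Design
  - task 6 (Deploy): parent_id=3 -> Setup

SQL:
SELECT a.name, b.name AS project, c.name AS parent
FROM tasks a
LEFT JOIN projects b ON a.project_id = b.id
LEFT JOIN tasks c ON a.parent_id = c.id

Result:
name     | project | parent
---------+---------+-------
Audit    | Nimbus  | NULL  
Document | Atlas   | Audit 
Setup    | Beta    | Audit 
Design   | Beta    | Setup 
Review   | Atlas   | Design
Deploy   | NULL    | Setup 


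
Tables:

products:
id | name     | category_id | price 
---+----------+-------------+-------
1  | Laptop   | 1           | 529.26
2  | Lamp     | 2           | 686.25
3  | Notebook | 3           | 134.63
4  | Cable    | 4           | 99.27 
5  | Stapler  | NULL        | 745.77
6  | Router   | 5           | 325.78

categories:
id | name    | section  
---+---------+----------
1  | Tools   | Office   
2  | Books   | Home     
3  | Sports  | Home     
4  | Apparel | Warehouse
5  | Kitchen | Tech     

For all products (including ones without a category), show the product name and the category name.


LEFT JOIN keeps every row from products (the left table); where category_id has no match in categories, the category columns become NULL. Walk through each product:
  - product 1 (Laptop): category_id=1 -> matches Tools
  - product 2 (Lamp): category_id=2 -> matches Books
  - product 3 (Notebook): category_id=3 -> matches Sports
  - product 4 (Cable): category_id=4 -> matches Apparel
  - product 5 (Stapler): category_id=NULL, no match -> kept with NULL
  - product 6 (Router): category_id=5 -> matches Kitchen
All 6 rows appear; 1 has NULL category.

SQL:
SELECT a.name, b.name AS category
FROM products a
LEFT JOIN categories b ON a.category_id = b.id

Result:
name     | category
---------+---------
Laptop   | Tools   
Lamp     | Books   
Notebook | Sports  
Cable    | Apparel 
Stapler  | NULL    
Router   | Kitchen 


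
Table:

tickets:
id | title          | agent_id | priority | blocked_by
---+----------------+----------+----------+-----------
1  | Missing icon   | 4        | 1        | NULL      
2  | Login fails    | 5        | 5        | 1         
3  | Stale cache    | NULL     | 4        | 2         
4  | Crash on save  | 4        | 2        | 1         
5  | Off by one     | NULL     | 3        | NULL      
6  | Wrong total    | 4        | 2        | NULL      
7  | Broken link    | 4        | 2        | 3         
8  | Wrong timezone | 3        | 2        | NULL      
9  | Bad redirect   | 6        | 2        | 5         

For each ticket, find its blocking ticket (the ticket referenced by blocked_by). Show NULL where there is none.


This is a self-join: tickets is joined to a second copy of itself, matching each row's blocked_by to another row's id. Use LEFT JOIN so rows with blocked_by=NULL are kept.
  - ticket 1 (Missing icon): blocked_by=NULL -> NULL
  - ticket 2 (Login fails): blocked_by=1 -> Missing icon
  - ticket 3 (Stale cache): blocked_by=2 -> Login fails
  - ticket 4 (Crash on save): blocked_by=1 -> Missing icon
  - ticket 5 (Off by one): blocked_by=NULL -> NULL
  - ticket 6 (Wrong total): blocked_by=NULL -> NULL
  - ticket 7 (Broken link): blocked_by=3 -> Stale cache
  - ticket 8 (Wrong timezone): blocked_by=NULL -> NULL
  - ticket 9 (Bad redirect): blocked_by=5 -> Off by one

SQL:
SELECT a.title AS item, b.title AS blocked_by
FROM tickets a
LEFT JOIN tickets b ON a.blocked_by = b.id

Result:
item           | blocked_by  
---------------+-------------
Missing icon   | NULL        
Login fails    | Missing icon
Stale cache    | Login fails 
Crash on save  | Missing icon
Off by one     | NULL        
Wrong total    | NULL        
Broken link    | Stale cache 
Wrong timezone | NULL        
Bad redirect   | Off by one  


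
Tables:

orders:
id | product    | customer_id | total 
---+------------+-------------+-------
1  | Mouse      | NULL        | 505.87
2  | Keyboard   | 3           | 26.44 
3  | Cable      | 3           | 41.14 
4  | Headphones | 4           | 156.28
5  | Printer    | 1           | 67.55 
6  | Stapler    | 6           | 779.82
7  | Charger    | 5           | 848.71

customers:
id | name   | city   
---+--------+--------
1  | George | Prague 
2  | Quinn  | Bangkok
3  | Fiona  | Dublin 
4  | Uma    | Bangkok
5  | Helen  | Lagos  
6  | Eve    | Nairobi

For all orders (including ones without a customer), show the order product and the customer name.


LEFT JOIN keeps every row from orders (the left table); where customer_id has no match in customers, the customer columns become NULL. Walk through each order:
  - order 1 (Mouse): customer_id=NULL, no match -> kept with NULL
  - order 2 (Keyboard): customer_id=3 -> matches Fiona
  - order 3 (Cable): customer_id=3 -> matches Fiona
  - order 4 (Headphones): customer_id=4 -> matches Uma
  - order 5 (Printer): customer_id=1 -> matches George
  - order 6 (Stapler): customer_id=6 -> matches Eve
  - order 7 (Charger): customer_id=5 -> matches Helen
All 7 rows appear; 1 has NULL customer.

SQL:
SELECT a.product, b.name AS customer
FROM orders a
LEFT JOIN customers b ON a.customer_id = b.id

Result:
product    | customer
-----------+---------
Mouse      | NULL    
Keyboard   | Fiona   
Cable      | Fiona   
Headphones | Uma     
Printer    | George  
Stapler    | Eve     
Charger    | Helen   


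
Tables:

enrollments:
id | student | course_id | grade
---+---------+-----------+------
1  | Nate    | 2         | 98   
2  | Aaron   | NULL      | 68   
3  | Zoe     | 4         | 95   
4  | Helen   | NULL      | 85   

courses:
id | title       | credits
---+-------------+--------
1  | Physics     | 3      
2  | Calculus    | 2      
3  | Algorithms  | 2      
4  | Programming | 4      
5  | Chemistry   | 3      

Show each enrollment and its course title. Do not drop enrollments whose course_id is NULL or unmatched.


LEFT JOIN keeps every row from enrollments (the left table); where course_id has no match in courses, the course columns become NULL. Walk through each enrollment:
  - enrollment 1 (Nate): course_id=2 -> matches Calculus
  - enrollment 2 (Aaron): course_id=NULL, no match -> kept with NULL
  - enrollment 3 (Zoe): course_id=4 -> matches Programming
  - enrollment 4 (Helen): course_id=NULL, no match -> kept with NULL
All 4 rows appear; 2 have NULL course.

SQL:
SELECT a.student, b.title AS course
FROM enrollments a
LEFT JOIN courses b ON a.course_id = b.id

Result:
student | course     
--------+------------
Nate    | Calculus   
Aaron   | NULL       
Zoe     | Programming
Helen   | NULL       


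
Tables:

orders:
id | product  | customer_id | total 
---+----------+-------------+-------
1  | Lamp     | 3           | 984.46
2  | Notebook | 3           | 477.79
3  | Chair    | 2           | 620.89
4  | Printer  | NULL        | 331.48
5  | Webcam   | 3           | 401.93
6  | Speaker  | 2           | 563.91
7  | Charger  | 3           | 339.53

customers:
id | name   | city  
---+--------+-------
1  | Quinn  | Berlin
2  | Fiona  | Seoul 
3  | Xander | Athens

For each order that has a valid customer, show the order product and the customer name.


INNER JOIN keeps only orders rows whose customer_id matches an id in customers. Walk through each order:
  - order 1 (Lamp): customer_id=3 -> matches Xander
  - order 2 (Notebook): customer_id=3 -> matches Xander
  - order 3 (Chair): customer_id=2 -> matches Fiona
  - order 4 (Printer): customer_id=NULL, no match -> dropped
  - order 5 (Webcam): customer_id=3 -> matches Xander
  - order 6 (Speaker): customer_id=2 -> matches Fiona
  - order 7 (Charger): customer_id=3 -> matches Xander
So 1 of 7 rows is dropped.

SQL:
SELECT a.product, b.name AS customer
FROM orders a
INNER JOIN customers b ON a.customer_id = b.id

Result:
product  | customer
---------+---------
Lamp     | Xander  
Notebook | Xander  
Chair    | Fiona   
Webcam   | Xander  
Speaker  | Fiona   
Charger  | Xander  
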